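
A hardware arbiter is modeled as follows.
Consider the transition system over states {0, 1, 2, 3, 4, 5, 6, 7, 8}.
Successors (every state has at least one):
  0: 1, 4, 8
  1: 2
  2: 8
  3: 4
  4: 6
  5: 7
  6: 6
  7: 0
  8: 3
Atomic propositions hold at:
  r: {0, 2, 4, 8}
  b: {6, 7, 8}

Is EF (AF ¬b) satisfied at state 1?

Sat(¬b) = {0, 1, 2, 3, 4, 5}
AF ¬b: least fixpoint, start Z0 = {0, 1, 2, 3, 4, 5}, add states with every successor in Z. Z1 = {0, 1, 2, 3, 4, 5, 7, 8}; fixed.
Sat(AF ¬b) = {0, 1, 2, 3, 4, 5, 7, 8}
EF (AF ¬b): least fixpoint, start Z0 = {0, 1, 2, 3, 4, 5, 7, 8}, add states with some successor in Z. Already a fixed point.
Sat(EF (AF ¬b)) = {0, 1, 2, 3, 4, 5, 7, 8}
1 ∈ Sat(EF (AF ¬b)) = {0, 1, 2, 3, 4, 5, 7, 8}, so the formula holds at 1.

Yes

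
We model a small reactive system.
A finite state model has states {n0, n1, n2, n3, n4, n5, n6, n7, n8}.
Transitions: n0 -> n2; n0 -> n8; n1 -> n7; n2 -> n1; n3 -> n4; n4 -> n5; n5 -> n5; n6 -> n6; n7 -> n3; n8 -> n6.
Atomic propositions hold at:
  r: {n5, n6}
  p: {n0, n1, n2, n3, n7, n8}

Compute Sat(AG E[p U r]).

E[p U r]: least fixpoint, start Z0 = Sat(r) = {n5, n6}, add states in Sat(p) with some successor in Z. Z1 = {n5, n6, n8}; Z2 = {n0, n5, n6, n8}; fixed.
Sat(E[p U r]) = {n0, n5, n6, n8}
AG E[p U r]: greatest fixpoint, start Z0 = {n0, n5, n6, n8}, keep only states in Sat with every successor in Z. Z1 = {n5, n6, n8}; fixed.
Sat(AG E[p U r]) = {n5, n6, n8}

{n5, n6, n8}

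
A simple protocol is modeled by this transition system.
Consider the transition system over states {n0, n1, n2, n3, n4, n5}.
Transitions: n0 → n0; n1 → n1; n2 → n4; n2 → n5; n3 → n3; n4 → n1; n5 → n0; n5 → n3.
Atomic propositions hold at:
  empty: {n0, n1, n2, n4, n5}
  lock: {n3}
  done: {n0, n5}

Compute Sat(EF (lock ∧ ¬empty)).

Sat(¬empty) = {n3}
Sat(lock ∧ ¬empty) = {n3}
EF (lock ∧ ¬empty): least fixpoint, start Z0 = {n3}, add states with some successor in Z. Z1 = {n3, n5}; Z2 = {n2, n3, n5}; fixed.
Sat(EF (lock ∧ ¬empty)) = {n2, n3, n5}

{n2, n3, n5}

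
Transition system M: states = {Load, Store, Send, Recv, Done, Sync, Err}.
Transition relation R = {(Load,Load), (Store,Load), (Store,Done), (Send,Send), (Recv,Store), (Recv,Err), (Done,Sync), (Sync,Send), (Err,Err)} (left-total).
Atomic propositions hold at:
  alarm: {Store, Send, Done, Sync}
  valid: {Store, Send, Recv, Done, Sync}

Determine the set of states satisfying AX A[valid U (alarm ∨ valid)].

{Send, Done, Sync}

Sat(alarm ∨ valid) = {Store, Send, Recv, Done, Sync}
A[valid U (alarm ∨ valid)]: least fixpoint, start Z0 = Sat((alarm ∨ valid)) = {Store, Send, Recv, Done, Sync}, add states in Sat(valid) with every successor in Z. Already a fixed point.
Sat(A[valid U (alarm ∨ valid)]) = {Store, Send, Recv, Done, Sync}
Sat(AX A[valid U (alarm ∨ valid)]) = {s : every successor in {Store, Send, Recv, Done, Sync}} = {Send, Done, Sync}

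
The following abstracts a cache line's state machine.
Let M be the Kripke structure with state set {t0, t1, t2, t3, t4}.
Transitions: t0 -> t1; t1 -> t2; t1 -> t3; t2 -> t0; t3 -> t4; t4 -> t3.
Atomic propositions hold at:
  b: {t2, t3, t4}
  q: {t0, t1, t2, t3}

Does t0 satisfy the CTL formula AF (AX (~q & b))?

No

Sat(~q) = {t4}
Sat(~q & b) = {t4}
Sat(AX (~q & b)) = {s : every successor in {t4}} = {t3}
AF (AX (~q & b)): least fixpoint, start Z0 = {t3}, add states with every successor in Z. Z1 = {t3, t4}; fixed.
Sat(AF (AX (~q & b))) = {t3, t4}
t0 ∉ Sat(AF (AX (~q & b))) = {t3, t4}, so the formula does not hold at t0.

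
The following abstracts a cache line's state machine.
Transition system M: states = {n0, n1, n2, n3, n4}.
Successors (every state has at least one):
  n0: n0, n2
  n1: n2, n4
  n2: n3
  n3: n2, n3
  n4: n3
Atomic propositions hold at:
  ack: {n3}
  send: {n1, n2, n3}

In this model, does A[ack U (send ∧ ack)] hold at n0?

Sat(send ∧ ack) = {n3}
A[ack U (send ∧ ack)]: least fixpoint, start Z0 = Sat((send ∧ ack)) = {n3}, add states in Sat(ack) with every successor in Z. Already a fixed point.
Sat(A[ack U (send ∧ ack)]) = {n3}
n0 ∉ Sat(A[ack U (send ∧ ack)]) = {n3}, so the formula does not hold at n0.

No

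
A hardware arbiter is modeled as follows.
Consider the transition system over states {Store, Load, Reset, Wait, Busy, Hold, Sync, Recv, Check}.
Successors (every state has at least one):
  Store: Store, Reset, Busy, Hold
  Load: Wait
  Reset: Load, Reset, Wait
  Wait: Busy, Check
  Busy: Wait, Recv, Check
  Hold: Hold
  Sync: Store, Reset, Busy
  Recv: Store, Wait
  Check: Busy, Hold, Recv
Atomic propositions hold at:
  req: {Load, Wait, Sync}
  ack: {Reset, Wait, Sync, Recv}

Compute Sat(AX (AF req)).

{Load}

AF req: least fixpoint, start Z0 = {Load, Wait, Sync}, add states with every successor in Z. Already a fixed point.
Sat(AF req) = {Load, Wait, Sync}
Sat(AX (AF req)) = {s : every successor in {Load, Wait, Sync}} = {Load}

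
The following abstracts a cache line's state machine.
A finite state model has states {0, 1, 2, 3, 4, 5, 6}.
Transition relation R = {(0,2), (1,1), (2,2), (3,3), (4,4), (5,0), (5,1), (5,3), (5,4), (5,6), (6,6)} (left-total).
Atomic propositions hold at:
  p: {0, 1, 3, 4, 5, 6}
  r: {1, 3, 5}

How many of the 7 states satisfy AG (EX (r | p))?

4

Sat(r | p) = {0, 1, 3, 4, 5, 6}
Sat(EX (r | p)) = {s : some successor in {0, 1, 3, 4, 5, 6}} = {1, 3, 4, 5, 6}
AG (EX (r | p)): greatest fixpoint, start Z0 = {1, 3, 4, 5, 6}, keep only states in Sat with every successor in Z. Z1 = {1, 3, 4, 6}; fixed.
Sat(AG (EX (r | p))) = {1, 3, 4, 6}
|Sat(AG (EX (r | p)))| = |{1, 3, 4, 6}| = 4.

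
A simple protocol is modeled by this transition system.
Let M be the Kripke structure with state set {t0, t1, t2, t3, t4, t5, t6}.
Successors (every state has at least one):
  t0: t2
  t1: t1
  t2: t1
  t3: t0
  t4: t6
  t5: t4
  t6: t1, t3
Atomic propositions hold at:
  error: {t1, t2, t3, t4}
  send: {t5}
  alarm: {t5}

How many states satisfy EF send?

1

EF send: least fixpoint, start Z0 = {t5}, add states with some successor in Z. Already a fixed point.
Sat(EF send) = {t5}
|Sat(EF send)| = |{t5}| = 1.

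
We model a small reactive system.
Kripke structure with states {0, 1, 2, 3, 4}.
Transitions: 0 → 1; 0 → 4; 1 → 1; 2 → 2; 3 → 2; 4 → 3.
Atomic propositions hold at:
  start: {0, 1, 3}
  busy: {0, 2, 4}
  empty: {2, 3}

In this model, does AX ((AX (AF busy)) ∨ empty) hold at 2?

Yes

AF busy: least fixpoint, start Z0 = {0, 2, 4}, add states with every successor in Z. Z1 = {0, 2, 3, 4}; fixed.
Sat(AF busy) = {0, 2, 3, 4}
Sat(AX (AF busy)) = {s : every successor in {0, 2, 3, 4}} = {2, 3, 4}
Sat((AX (AF busy)) ∨ empty) = {2, 3, 4}
Sat(AX ((AX (AF busy)) ∨ empty)) = {s : every successor in {2, 3, 4}} = {2, 3, 4}
2 ∈ Sat(AX ((AX (AF busy)) ∨ empty)) = {2, 3, 4}, so the formula holds at 2.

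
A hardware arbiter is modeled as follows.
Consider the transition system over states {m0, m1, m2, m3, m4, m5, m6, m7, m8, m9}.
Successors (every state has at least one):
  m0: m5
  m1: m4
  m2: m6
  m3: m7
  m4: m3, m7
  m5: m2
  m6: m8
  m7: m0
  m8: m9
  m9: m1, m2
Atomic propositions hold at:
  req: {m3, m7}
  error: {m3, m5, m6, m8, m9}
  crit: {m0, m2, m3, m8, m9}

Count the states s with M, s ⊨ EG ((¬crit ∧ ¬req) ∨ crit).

Sat(¬crit) = {m1, m4, m5, m6, m7}
Sat(¬req) = {m0, m1, m2, m4, m5, m6, m8, m9}
Sat(¬crit ∧ ¬req) = {m1, m4, m5, m6}
Sat((¬crit ∧ ¬req) ∨ crit) = {m0, m1, m2, m3, m4, m5, m6, m8, m9}
EG ((¬crit ∧ ¬req) ∨ crit): greatest fixpoint, start Z0 = {m0, m1, m2, m3, m4, m5, m6, m8, m9}, keep only states in Sat with some successor in Z. Z1 = {m0, m1, m2, m4, m5, m6, m8, m9}; Z2 = {m0, m1, m2, m5, m6, m8, m9}; Z3 = {m0, m2, m5, m6, m8, m9}; fixed.
Sat(EG ((¬crit ∧ ¬req) ∨ crit)) = {m0, m2, m5, m6, m8, m9}
|Sat(EG ((¬crit ∧ ¬req) ∨ crit))| = |{m0, m2, m5, m6, m8, m9}| = 6.

6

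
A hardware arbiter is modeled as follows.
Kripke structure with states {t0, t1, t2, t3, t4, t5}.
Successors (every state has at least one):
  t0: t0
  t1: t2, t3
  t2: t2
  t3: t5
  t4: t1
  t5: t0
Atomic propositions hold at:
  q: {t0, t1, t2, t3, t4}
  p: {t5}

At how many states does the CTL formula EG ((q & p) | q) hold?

4

Sat(q & p) = ∅
Sat((q & p) | q) = {t0, t1, t2, t3, t4}
EG ((q & p) | q): greatest fixpoint, start Z0 = {t0, t1, t2, t3, t4}, keep only states in Sat with some successor in Z. Z1 = {t0, t1, t2, t4}; fixed.
Sat(EG ((q & p) | q)) = {t0, t1, t2, t4}
|Sat(EG ((q & p) | q))| = |{t0, t1, t2, t4}| = 4.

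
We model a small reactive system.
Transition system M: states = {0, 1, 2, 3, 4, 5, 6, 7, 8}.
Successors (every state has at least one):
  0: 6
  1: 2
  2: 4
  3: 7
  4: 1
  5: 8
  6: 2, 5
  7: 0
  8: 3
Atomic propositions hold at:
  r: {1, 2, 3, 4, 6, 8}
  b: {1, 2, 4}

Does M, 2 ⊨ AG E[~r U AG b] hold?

Sat(~r) = {0, 5, 7}
AG b: greatest fixpoint, start Z0 = {1, 2, 4}, keep only states in Sat with every successor in Z. Already a fixed point.
Sat(AG b) = {1, 2, 4}
E[~r U AG b]: least fixpoint, start Z0 = Sat(AG b) = {1, 2, 4}, add states in Sat(~r) with some successor in Z. Already a fixed point.
Sat(E[~r U AG b]) = {1, 2, 4}
AG E[~r U AG b]: greatest fixpoint, start Z0 = {1, 2, 4}, keep only states in Sat with every successor in Z. Already a fixed point.
Sat(AG E[~r U AG b]) = {1, 2, 4}
2 ∈ Sat(AG E[~r U AG b]) = {1, 2, 4}, so the formula holds at 2.

Yes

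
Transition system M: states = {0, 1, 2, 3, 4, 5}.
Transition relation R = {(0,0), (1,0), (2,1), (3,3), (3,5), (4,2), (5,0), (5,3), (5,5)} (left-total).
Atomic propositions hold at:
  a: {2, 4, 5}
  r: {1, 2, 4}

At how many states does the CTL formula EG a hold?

1

EG a: greatest fixpoint, start Z0 = {2, 4, 5}, keep only states in Sat with some successor in Z. Z1 = {4, 5}; Z2 = {5}; fixed.
Sat(EG a) = {5}
|Sat(EG a)| = |{5}| = 1.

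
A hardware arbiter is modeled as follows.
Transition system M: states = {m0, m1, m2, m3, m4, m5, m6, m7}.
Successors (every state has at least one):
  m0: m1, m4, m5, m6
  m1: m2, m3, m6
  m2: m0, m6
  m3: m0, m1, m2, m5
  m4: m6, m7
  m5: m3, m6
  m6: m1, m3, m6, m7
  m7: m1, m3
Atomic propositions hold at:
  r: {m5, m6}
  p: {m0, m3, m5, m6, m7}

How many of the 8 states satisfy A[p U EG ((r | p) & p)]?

5

Sat(r | p) = {m0, m3, m5, m6, m7}
Sat((r | p) & p) = {m0, m3, m5, m6, m7}
EG ((r | p) & p): greatest fixpoint, start Z0 = {m0, m3, m5, m6, m7}, keep only states in Sat with some successor in Z. Already a fixed point.
Sat(EG ((r | p) & p)) = {m0, m3, m5, m6, m7}
A[p U EG ((r | p) & p)]: least fixpoint, start Z0 = Sat(EG ((r | p) & p)) = {m0, m3, m5, m6, m7}, add states in Sat(p) with every successor in Z. Already a fixed point.
Sat(A[p U EG ((r | p) & p)]) = {m0, m3, m5, m6, m7}
|Sat(A[p U EG ((r | p) & p)])| = |{m0, m3, m5, m6, m7}| = 5.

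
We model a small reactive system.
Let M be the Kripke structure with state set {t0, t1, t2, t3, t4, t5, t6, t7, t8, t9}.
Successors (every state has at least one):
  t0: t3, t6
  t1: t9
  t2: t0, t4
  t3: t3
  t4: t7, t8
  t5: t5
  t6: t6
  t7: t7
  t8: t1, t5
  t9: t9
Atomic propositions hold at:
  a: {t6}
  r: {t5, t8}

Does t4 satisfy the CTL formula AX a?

No

Sat(AX a) = {s : every successor in {t6}} = {t6}
t4 ∉ Sat(AX a) = {t6}, so the formula does not hold at t4.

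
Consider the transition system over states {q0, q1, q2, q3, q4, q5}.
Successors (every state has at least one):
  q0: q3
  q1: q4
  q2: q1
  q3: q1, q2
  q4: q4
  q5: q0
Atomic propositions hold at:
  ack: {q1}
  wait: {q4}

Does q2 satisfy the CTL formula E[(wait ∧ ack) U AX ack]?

Sat(wait ∧ ack) = ∅
Sat(AX ack) = {s : every successor in {q1}} = {q2}
E[(wait ∧ ack) U AX ack]: least fixpoint, start Z0 = Sat(AX ack) = {q2}, add states in Sat(wait ∧ ack) with some successor in Z. Already a fixed point.
Sat(E[(wait ∧ ack) U AX ack]) = {q2}
q2 ∈ Sat(E[(wait ∧ ack) U AX ack]) = {q2}, so the formula holds at q2.

Yes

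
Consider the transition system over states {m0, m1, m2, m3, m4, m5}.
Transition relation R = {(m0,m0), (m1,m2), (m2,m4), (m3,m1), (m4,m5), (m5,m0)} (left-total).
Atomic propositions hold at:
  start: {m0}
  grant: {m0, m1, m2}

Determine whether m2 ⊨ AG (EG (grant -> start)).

Sat(grant -> start) = {m0, m3, m4, m5}
EG (grant -> start): greatest fixpoint, start Z0 = {m0, m3, m4, m5}, keep only states in Sat with some successor in Z. Z1 = {m0, m4, m5}; fixed.
Sat(EG (grant -> start)) = {m0, m4, m5}
AG (EG (grant -> start)): greatest fixpoint, start Z0 = {m0, m4, m5}, keep only states in Sat with every successor in Z. Already a fixed point.
Sat(AG (EG (grant -> start))) = {m0, m4, m5}
m2 ∉ Sat(AG (EG (grant -> start))) = {m0, m4, m5}, so the formula does not hold at m2.

No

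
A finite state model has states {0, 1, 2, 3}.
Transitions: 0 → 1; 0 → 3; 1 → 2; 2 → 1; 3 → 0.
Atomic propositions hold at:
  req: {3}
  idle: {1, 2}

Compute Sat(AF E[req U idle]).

E[req U idle]: least fixpoint, start Z0 = Sat(idle) = {1, 2}, add states in Sat(req) with some successor in Z. Already a fixed point.
Sat(E[req U idle]) = {1, 2}
AF E[req U idle]: least fixpoint, start Z0 = {1, 2}, add states with every successor in Z. Already a fixed point.
Sat(AF E[req U idle]) = {1, 2}

{1, 2}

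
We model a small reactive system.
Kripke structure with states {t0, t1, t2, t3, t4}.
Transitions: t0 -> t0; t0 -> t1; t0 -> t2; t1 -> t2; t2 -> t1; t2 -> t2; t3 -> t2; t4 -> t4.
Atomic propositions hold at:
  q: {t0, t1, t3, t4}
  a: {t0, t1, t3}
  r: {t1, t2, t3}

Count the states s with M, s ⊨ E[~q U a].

4

Sat(~q) = {t2}
E[~q U a]: least fixpoint, start Z0 = Sat(a) = {t0, t1, t3}, add states in Sat(~q) with some successor in Z. Z1 = {t0, t1, t2, t3}; fixed.
Sat(E[~q U a]) = {t0, t1, t2, t3}
|Sat(E[~q U a])| = |{t0, t1, t2, t3}| = 4.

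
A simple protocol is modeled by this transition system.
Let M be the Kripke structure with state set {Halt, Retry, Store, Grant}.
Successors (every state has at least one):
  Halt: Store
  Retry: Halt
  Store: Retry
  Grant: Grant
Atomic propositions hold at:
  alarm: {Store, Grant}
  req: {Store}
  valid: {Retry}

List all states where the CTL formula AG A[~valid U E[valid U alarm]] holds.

{Grant}

Sat(~valid) = {Halt, Store, Grant}
E[valid U alarm]: least fixpoint, start Z0 = Sat(alarm) = {Store, Grant}, add states in Sat(valid) with some successor in Z. Already a fixed point.
Sat(E[valid U alarm]) = {Store, Grant}
A[~valid U E[valid U alarm]]: least fixpoint, start Z0 = Sat(E[valid U alarm]) = {Store, Grant}, add states in Sat(~valid) with every successor in Z. Z1 = {Halt, Store, Grant}; fixed.
Sat(A[~valid U E[valid U alarm]]) = {Halt, Store, Grant}
AG A[~valid U E[valid U alarm]]: greatest fixpoint, start Z0 = {Halt, Store, Grant}, keep only states in Sat with every successor in Z. Z1 = {Halt, Grant}; Z2 = {Grant}; fixed.
Sat(AG A[~valid U E[valid U alarm]]) = {Grant}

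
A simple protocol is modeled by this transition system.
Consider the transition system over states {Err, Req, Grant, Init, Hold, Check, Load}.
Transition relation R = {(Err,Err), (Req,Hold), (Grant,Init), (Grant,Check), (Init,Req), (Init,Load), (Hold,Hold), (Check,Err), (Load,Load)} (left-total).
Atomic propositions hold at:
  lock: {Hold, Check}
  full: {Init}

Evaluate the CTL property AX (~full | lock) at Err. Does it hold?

Yes

Sat(~full) = {Err, Req, Grant, Hold, Check, Load}
Sat(~full | lock) = {Err, Req, Grant, Hold, Check, Load}
Sat(AX (~full | lock)) = {s : every successor in {Err, Req, Grant, Hold, Check, Load}} = {Err, Req, Init, Hold, Check, Load}
Err ∈ Sat(AX (~full | lock)) = {Err, Req, Init, Hold, Check, Load}, so the formula holds at Err.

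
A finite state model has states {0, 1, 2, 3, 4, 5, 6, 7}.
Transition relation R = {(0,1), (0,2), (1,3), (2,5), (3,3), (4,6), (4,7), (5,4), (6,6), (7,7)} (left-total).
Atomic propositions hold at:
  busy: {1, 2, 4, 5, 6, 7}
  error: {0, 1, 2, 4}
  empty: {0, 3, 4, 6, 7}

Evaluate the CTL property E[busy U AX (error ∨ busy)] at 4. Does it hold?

Sat(error ∨ busy) = {0, 1, 2, 4, 5, 6, 7}
Sat(AX (error ∨ busy)) = {s : every successor in {0, 1, 2, 4, 5, 6, 7}} = {0, 2, 4, 5, 6, 7}
E[busy U AX (error ∨ busy)]: least fixpoint, start Z0 = Sat(AX (error ∨ busy)) = {0, 2, 4, 5, 6, 7}, add states in Sat(busy) with some successor in Z. Already a fixed point.
Sat(E[busy U AX (error ∨ busy)]) = {0, 2, 4, 5, 6, 7}
4 ∈ Sat(E[busy U AX (error ∨ busy)]) = {0, 2, 4, 5, 6, 7}, so the formula holds at 4.

Yes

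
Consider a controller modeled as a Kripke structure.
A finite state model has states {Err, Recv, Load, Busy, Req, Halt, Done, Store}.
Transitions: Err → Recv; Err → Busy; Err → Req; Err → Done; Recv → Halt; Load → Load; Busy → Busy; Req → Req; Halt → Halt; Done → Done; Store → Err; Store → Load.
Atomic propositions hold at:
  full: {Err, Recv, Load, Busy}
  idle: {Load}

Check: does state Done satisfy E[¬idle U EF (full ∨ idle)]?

No

Sat(¬idle) = {Err, Recv, Busy, Req, Halt, Done, Store}
Sat(full ∨ idle) = {Err, Recv, Load, Busy}
EF (full ∨ idle): least fixpoint, start Z0 = {Err, Recv, Load, Busy}, add states with some successor in Z. Z1 = {Err, Recv, Load, Busy, Store}; fixed.
Sat(EF (full ∨ idle)) = {Err, Recv, Load, Busy, Store}
E[¬idle U EF (full ∨ idle)]: least fixpoint, start Z0 = Sat(EF (full ∨ idle)) = {Err, Recv, Load, Busy, Store}, add states in Sat(¬idle) with some successor in Z. Already a fixed point.
Sat(E[¬idle U EF (full ∨ idle)]) = {Err, Recv, Load, Busy, Store}
Done ∉ Sat(E[¬idle U EF (full ∨ idle)]) = {Err, Recv, Load, Busy, Store}, so the formula does not hold at Done.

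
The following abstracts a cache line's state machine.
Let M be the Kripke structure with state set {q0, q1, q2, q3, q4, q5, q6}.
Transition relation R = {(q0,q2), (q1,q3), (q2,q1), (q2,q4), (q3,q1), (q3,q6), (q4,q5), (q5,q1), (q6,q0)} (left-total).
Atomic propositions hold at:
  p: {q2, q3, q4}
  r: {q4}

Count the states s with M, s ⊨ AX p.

2

Sat(AX p) = {s : every successor in {q2, q3, q4}} = {q0, q1}
|Sat(AX p)| = |{q0, q1}| = 2.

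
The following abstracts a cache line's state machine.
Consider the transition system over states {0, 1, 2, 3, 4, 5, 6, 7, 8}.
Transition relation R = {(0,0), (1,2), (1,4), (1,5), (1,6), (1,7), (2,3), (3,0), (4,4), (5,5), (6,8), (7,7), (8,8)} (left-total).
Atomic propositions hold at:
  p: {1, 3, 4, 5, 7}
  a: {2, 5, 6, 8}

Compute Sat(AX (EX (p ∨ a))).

Sat(p ∨ a) = {1, 2, 3, 4, 5, 6, 7, 8}
Sat(EX (p ∨ a)) = {s : some successor in {1, 2, 3, 4, 5, 6, 7, 8}} = {1, 2, 4, 5, 6, 7, 8}
Sat(AX (EX (p ∨ a))) = {s : every successor in {1, 2, 4, 5, 6, 7, 8}} = {1, 4, 5, 6, 7, 8}

{1, 4, 5, 6, 7, 8}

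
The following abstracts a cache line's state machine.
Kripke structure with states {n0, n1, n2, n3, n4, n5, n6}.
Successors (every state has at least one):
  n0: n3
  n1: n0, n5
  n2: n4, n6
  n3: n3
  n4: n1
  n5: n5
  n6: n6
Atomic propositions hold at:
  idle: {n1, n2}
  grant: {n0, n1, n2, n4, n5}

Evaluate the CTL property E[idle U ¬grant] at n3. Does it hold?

Yes

Sat(¬grant) = {n3, n6}
E[idle U ¬grant]: least fixpoint, start Z0 = Sat(¬grant) = {n3, n6}, add states in Sat(idle) with some successor in Z. Z1 = {n2, n3, n6}; fixed.
Sat(E[idle U ¬grant]) = {n2, n3, n6}
n3 ∈ Sat(E[idle U ¬grant]) = {n2, n3, n6}, so the formula holds at n3.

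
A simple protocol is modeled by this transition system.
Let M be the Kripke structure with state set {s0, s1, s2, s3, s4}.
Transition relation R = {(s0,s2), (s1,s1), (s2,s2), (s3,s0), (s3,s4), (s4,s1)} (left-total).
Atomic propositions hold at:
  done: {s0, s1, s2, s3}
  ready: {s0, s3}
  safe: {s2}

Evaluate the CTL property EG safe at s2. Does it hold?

EG safe: greatest fixpoint, start Z0 = {s2}, keep only states in Sat with some successor in Z. Already a fixed point.
Sat(EG safe) = {s2}
s2 ∈ Sat(EG safe) = {s2}, so the formula holds at s2.

Yes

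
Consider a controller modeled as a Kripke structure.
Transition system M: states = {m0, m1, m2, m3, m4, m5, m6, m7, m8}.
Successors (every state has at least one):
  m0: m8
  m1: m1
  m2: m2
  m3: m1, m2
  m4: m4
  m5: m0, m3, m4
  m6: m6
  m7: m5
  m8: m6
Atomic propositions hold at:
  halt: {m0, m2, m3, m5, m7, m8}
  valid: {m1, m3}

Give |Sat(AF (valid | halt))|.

7

Sat(valid | halt) = {m0, m1, m2, m3, m5, m7, m8}
AF (valid | halt): least fixpoint, start Z0 = {m0, m1, m2, m3, m5, m7, m8}, add states with every successor in Z. Already a fixed point.
Sat(AF (valid | halt)) = {m0, m1, m2, m3, m5, m7, m8}
|Sat(AF (valid | halt))| = |{m0, m1, m2, m3, m5, m7, m8}| = 7.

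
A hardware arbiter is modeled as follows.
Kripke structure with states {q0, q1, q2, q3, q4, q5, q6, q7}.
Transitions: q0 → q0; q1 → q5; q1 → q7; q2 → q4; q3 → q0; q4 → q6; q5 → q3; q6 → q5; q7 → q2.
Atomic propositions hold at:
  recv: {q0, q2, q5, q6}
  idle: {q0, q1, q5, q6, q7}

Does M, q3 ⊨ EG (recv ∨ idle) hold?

Sat(recv ∨ idle) = {q0, q1, q2, q5, q6, q7}
EG (recv ∨ idle): greatest fixpoint, start Z0 = {q0, q1, q2, q5, q6, q7}, keep only states in Sat with some successor in Z. Z1 = {q0, q1, q6, q7}; Z2 = {q0, q1}; Z3 = {q0}; fixed.
Sat(EG (recv ∨ idle)) = {q0}
q3 ∉ Sat(EG (recv ∨ idle)) = {q0}, so the formula does not hold at q3.

No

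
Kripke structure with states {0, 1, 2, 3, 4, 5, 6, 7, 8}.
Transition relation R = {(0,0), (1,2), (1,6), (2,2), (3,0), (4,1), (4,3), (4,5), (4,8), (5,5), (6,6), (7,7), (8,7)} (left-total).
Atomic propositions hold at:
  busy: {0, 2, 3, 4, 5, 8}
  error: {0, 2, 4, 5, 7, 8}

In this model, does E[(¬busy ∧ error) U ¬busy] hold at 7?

Yes

Sat(¬busy) = {1, 6, 7}
Sat(¬busy ∧ error) = {7}
E[(¬busy ∧ error) U ¬busy]: least fixpoint, start Z0 = Sat(¬busy) = {1, 6, 7}, add states in Sat(¬busy ∧ error) with some successor in Z. Already a fixed point.
Sat(E[(¬busy ∧ error) U ¬busy]) = {1, 6, 7}
7 ∈ Sat(E[(¬busy ∧ error) U ¬busy]) = {1, 6, 7}, so the formula holds at 7.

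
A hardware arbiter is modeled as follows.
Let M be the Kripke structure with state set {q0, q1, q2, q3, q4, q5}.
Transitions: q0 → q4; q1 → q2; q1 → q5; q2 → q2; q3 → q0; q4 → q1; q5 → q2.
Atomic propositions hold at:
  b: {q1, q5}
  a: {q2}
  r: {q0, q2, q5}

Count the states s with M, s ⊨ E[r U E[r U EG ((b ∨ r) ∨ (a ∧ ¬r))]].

Sat(b ∨ r) = {q0, q1, q2, q5}
Sat(¬r) = {q1, q3, q4}
Sat(a ∧ ¬r) = ∅
Sat((b ∨ r) ∨ (a ∧ ¬r)) = {q0, q1, q2, q5}
EG ((b ∨ r) ∨ (a ∧ ¬r)): greatest fixpoint, start Z0 = {q0, q1, q2, q5}, keep only states in Sat with some successor in Z. Z1 = {q1, q2, q5}; fixed.
Sat(EG ((b ∨ r) ∨ (a ∧ ¬r))) = {q1, q2, q5}
E[r U EG ((b ∨ r) ∨ (a ∧ ¬r))]: least fixpoint, start Z0 = Sat(EG ((b ∨ r) ∨ (a ∧ ¬r))) = {q1, q2, q5}, add states in Sat(r) with some successor in Z. Already a fixed point.
Sat(E[r U EG ((b ∨ r) ∨ (a ∧ ¬r))]) = {q1, q2, q5}
E[r U E[r U EG ((b ∨ r) ∨ (a ∧ ¬r))]]: least fixpoint, start Z0 = Sat(E[r U EG ((b ∨ r) ∨ (a ∧ ¬r))]) = {q1, q2, q5}, add states in Sat(r) with some successor in Z. Already a fixed point.
Sat(E[r U E[r U EG ((b ∨ r) ∨ (a ∧ ¬r))]]) = {q1, q2, q5}
|Sat(E[r U E[r U EG ((b ∨ r) ∨ (a ∧ ¬r))]])| = |{q1, q2, q5}| = 3.

3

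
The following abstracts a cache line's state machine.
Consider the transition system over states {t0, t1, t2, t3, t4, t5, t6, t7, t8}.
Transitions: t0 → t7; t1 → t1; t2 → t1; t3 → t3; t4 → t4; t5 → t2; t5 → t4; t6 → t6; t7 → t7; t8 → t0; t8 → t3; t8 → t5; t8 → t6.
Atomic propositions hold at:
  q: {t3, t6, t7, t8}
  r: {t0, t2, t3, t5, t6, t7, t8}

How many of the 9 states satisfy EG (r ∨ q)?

Sat(r ∨ q) = {t0, t2, t3, t5, t6, t7, t8}
EG (r ∨ q): greatest fixpoint, start Z0 = {t0, t2, t3, t5, t6, t7, t8}, keep only states in Sat with some successor in Z. Z1 = {t0, t3, t5, t6, t7, t8}; Z2 = {t0, t3, t6, t7, t8}; fixed.
Sat(EG (r ∨ q)) = {t0, t3, t6, t7, t8}
|Sat(EG (r ∨ q))| = |{t0, t3, t6, t7, t8}| = 5.

5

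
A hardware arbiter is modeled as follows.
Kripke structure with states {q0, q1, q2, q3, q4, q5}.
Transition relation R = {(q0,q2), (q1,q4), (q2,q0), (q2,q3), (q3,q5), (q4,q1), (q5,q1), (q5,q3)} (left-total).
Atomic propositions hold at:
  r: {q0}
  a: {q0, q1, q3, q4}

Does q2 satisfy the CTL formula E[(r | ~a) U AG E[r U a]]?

No

Sat(~a) = {q2, q5}
Sat(r | ~a) = {q0, q2, q5}
E[r U a]: least fixpoint, start Z0 = Sat(a) = {q0, q1, q3, q4}, add states in Sat(r) with some successor in Z. Already a fixed point.
Sat(E[r U a]) = {q0, q1, q3, q4}
AG E[r U a]: greatest fixpoint, start Z0 = {q0, q1, q3, q4}, keep only states in Sat with every successor in Z. Z1 = {q1, q4}; fixed.
Sat(AG E[r U a]) = {q1, q4}
E[(r | ~a) U AG E[r U a]]: least fixpoint, start Z0 = Sat(AG E[r U a]) = {q1, q4}, add states in Sat(r | ~a) with some successor in Z. Z1 = {q1, q4, q5}; fixed.
Sat(E[(r | ~a) U AG E[r U a]]) = {q1, q4, q5}
q2 ∉ Sat(E[(r | ~a) U AG E[r U a]]) = {q1, q4, q5}, so the formula does not hold at q2.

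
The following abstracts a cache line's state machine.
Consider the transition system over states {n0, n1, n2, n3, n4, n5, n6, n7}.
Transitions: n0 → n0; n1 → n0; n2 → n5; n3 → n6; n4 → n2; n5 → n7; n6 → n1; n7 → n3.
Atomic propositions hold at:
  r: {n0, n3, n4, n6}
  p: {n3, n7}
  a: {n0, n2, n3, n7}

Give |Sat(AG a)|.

1

AG a: greatest fixpoint, start Z0 = {n0, n2, n3, n7}, keep only states in Sat with every successor in Z. Z1 = {n0, n7}; Z2 = {n0}; fixed.
Sat(AG a) = {n0}
|Sat(AG a)| = |{n0}| = 1.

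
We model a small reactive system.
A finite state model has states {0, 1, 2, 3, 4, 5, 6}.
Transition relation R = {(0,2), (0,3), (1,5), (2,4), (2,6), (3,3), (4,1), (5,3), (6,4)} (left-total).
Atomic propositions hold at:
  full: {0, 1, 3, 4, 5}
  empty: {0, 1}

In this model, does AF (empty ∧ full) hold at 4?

Sat(empty ∧ full) = {0, 1}
AF (empty ∧ full): least fixpoint, start Z0 = {0, 1}, add states with every successor in Z. Z1 = {0, 1, 4}; Z2 = {0, 1, 4, 6}; Z3 = {0, 1, 2, 4, 6}; fixed.
Sat(AF (empty ∧ full)) = {0, 1, 2, 4, 6}
4 ∈ Sat(AF (empty ∧ full)) = {0, 1, 2, 4, 6}, so the formula holds at 4.

Yes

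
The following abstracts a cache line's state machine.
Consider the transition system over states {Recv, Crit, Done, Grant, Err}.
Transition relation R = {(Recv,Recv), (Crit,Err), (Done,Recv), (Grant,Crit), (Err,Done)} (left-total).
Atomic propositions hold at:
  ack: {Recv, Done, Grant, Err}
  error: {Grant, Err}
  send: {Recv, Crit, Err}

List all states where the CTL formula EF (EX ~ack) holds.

Sat(~ack) = {Crit}
Sat(EX ~ack) = {s : some successor in {Crit}} = {Grant}
EF (EX ~ack): least fixpoint, start Z0 = {Grant}, add states with some successor in Z. Already a fixed point.
Sat(EF (EX ~ack)) = {Grant}

{Grant}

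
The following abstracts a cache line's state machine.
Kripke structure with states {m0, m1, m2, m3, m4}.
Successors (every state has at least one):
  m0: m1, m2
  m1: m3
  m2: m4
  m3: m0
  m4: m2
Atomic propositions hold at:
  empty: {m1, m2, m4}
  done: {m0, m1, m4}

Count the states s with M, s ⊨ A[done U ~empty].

3

Sat(~empty) = {m0, m3}
A[done U ~empty]: least fixpoint, start Z0 = Sat(~empty) = {m0, m3}, add states in Sat(done) with every successor in Z. Z1 = {m0, m1, m3}; fixed.
Sat(A[done U ~empty]) = {m0, m1, m3}
|Sat(A[done U ~empty])| = |{m0, m1, m3}| = 3.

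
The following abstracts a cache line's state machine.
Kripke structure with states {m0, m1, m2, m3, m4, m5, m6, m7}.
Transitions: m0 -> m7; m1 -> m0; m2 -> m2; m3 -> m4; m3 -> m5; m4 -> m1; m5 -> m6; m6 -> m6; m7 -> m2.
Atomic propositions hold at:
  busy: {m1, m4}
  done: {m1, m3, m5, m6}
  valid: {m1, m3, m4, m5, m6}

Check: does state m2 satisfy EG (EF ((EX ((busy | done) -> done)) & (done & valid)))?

Sat(busy | done) = {m1, m3, m4, m5, m6}
Sat((busy | done) -> done) = {m0, m1, m2, m3, m5, m6, m7}
Sat(EX ((busy | done) -> done)) = {s : some successor in {m0, m1, m2, m3, m5, m6, m7}} = {m0, m1, m2, m3, m4, m5, m6, m7}
Sat(done & valid) = {m1, m3, m5, m6}
Sat((EX ((busy | done) -> done)) & (done & valid)) = {m1, m3, m5, m6}
EF ((EX ((busy | done) -> done)) & (done & valid)): least fixpoint, start Z0 = {m1, m3, m5, m6}, add states with some successor in Z. Z1 = {m1, m3, m4, m5, m6}; fixed.
Sat(EF ((EX ((busy | done) -> done)) & (done & valid))) = {m1, m3, m4, m5, m6}
EG (EF ((EX ((busy | done) -> done)) & (done & valid))): greatest fixpoint, start Z0 = {m1, m3, m4, m5, m6}, keep only states in Sat with some successor in Z. Z1 = {m3, m4, m5, m6}; Z2 = {m3, m5, m6}; fixed.
Sat(EG (EF ((EX ((busy | done) -> done)) & (done & valid)))) = {m3, m5, m6}
m2 ∉ Sat(EG (EF ((EX ((busy | done) -> done)) & (done & valid)))) = {m3, m5, m6}, so the formula does not hold at m2.

No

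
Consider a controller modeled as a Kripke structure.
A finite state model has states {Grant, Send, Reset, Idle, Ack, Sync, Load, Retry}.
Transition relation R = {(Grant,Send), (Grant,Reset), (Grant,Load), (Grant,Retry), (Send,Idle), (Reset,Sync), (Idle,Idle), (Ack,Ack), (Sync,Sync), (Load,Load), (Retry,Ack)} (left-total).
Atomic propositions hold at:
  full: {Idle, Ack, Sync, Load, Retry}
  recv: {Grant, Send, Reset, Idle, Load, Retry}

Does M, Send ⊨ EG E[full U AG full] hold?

No

AG full: greatest fixpoint, start Z0 = {Idle, Ack, Sync, Load, Retry}, keep only states in Sat with every successor in Z. Already a fixed point.
Sat(AG full) = {Idle, Ack, Sync, Load, Retry}
E[full U AG full]: least fixpoint, start Z0 = Sat(AG full) = {Idle, Ack, Sync, Load, Retry}, add states in Sat(full) with some successor in Z. Already a fixed point.
Sat(E[full U AG full]) = {Idle, Ack, Sync, Load, Retry}
EG E[full U AG full]: greatest fixpoint, start Z0 = {Idle, Ack, Sync, Load, Retry}, keep only states in Sat with some successor in Z. Already a fixed point.
Sat(EG E[full U AG full]) = {Idle, Ack, Sync, Load, Retry}
Send ∉ Sat(EG E[full U AG full]) = {Idle, Ack, Sync, Load, Retry}, so the formula does not hold at Send.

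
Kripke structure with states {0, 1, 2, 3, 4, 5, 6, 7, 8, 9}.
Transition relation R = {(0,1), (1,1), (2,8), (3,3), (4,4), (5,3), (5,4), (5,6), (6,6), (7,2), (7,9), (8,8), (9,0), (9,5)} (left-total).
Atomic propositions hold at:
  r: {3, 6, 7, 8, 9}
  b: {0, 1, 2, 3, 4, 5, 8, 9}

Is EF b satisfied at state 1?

EF b: least fixpoint, start Z0 = {0, 1, 2, 3, 4, 5, 8, 9}, add states with some successor in Z. Z1 = {0, 1, 2, 3, 4, 5, 7, 8, 9}; fixed.
Sat(EF b) = {0, 1, 2, 3, 4, 5, 7, 8, 9}
1 ∈ Sat(EF b) = {0, 1, 2, 3, 4, 5, 7, 8, 9}, so the formula holds at 1.

Yes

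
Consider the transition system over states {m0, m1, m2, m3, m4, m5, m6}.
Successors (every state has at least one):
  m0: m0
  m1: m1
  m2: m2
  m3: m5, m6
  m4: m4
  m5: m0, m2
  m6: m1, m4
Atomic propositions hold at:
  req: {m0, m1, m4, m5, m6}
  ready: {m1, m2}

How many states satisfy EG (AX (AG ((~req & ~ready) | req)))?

4

Sat(~req) = {m2, m3}
Sat(~ready) = {m0, m3, m4, m5, m6}
Sat(~req & ~ready) = {m3}
Sat((~req & ~ready) | req) = {m0, m1, m3, m4, m5, m6}
AG ((~req & ~ready) | req): greatest fixpoint, start Z0 = {m0, m1, m3, m4, m5, m6}, keep only states in Sat with every successor in Z. Z1 = {m0, m1, m3, m4, m6}; Z2 = {m0, m1, m4, m6}; fixed.
Sat(AG ((~req & ~ready) | req)) = {m0, m1, m4, m6}
Sat(AX (AG ((~req & ~ready) | req))) = {s : every successor in {m0, m1, m4, m6}} = {m0, m1, m4, m6}
EG (AX (AG ((~req & ~ready) | req))): greatest fixpoint, start Z0 = {m0, m1, m4, m6}, keep only states in Sat with some successor in Z. Already a fixed point.
Sat(EG (AX (AG ((~req & ~ready) | req)))) = {m0, m1, m4, m6}
|Sat(EG (AX (AG ((~req & ~ready) | req))))| = |{m0, m1, m4, m6}| = 4.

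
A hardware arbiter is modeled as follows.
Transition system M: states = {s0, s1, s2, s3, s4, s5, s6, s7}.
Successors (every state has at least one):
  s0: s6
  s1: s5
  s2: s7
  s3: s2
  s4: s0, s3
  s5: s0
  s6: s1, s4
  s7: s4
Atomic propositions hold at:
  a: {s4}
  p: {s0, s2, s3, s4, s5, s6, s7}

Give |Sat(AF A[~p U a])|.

Sat(~p) = {s1}
A[~p U a]: least fixpoint, start Z0 = Sat(a) = {s4}, add states in Sat(~p) with every successor in Z. Already a fixed point.
Sat(A[~p U a]) = {s4}
AF A[~p U a]: least fixpoint, start Z0 = {s4}, add states with every successor in Z. Z1 = {s4, s7}; Z2 = {s2, s4, s7}; Z3 = {s2, s3, s4, s7}; fixed.
Sat(AF A[~p U a]) = {s2, s3, s4, s7}
|Sat(AF A[~p U a])| = |{s2, s3, s4, s7}| = 4.

4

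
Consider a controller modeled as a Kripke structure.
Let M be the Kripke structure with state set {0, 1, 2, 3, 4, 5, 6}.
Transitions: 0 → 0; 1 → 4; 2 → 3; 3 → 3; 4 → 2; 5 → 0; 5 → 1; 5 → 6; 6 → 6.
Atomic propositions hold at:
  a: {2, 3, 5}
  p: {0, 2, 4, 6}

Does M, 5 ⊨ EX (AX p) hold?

Sat(AX p) = {s : every successor in {0, 2, 4, 6}} = {0, 1, 4, 6}
Sat(EX (AX p)) = {s : some successor in {0, 1, 4, 6}} = {0, 1, 5, 6}
5 ∈ Sat(EX (AX p)) = {0, 1, 5, 6}, so the formula holds at 5.

Yes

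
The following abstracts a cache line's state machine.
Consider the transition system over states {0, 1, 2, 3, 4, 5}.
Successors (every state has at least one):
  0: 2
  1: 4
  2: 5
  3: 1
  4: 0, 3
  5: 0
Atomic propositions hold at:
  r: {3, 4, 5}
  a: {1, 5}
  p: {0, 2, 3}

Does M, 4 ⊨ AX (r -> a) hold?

Sat(r -> a) = {0, 1, 2, 5}
Sat(AX (r -> a)) = {s : every successor in {0, 1, 2, 5}} = {0, 2, 3, 5}
4 ∉ Sat(AX (r -> a)) = {0, 2, 3, 5}, so the formula does not hold at 4.

No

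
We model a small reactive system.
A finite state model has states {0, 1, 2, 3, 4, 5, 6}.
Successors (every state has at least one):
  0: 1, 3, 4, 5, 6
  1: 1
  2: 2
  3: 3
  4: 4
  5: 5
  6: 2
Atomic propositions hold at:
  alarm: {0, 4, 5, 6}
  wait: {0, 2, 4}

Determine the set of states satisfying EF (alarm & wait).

Sat(alarm & wait) = {0, 4}
EF (alarm & wait): least fixpoint, start Z0 = {0, 4}, add states with some successor in Z. Already a fixed point.
Sat(EF (alarm & wait)) = {0, 4}

{0, 4}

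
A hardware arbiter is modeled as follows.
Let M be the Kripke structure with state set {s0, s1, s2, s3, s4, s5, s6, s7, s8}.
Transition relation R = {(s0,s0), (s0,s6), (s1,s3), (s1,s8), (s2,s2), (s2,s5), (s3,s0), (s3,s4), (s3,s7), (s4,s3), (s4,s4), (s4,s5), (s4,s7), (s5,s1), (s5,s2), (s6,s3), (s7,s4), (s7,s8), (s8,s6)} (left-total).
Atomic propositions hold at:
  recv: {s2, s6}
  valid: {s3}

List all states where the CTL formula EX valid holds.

Sat(EX valid) = {s : some successor in {s3}} = {s1, s4, s6}

{s1, s4, s6}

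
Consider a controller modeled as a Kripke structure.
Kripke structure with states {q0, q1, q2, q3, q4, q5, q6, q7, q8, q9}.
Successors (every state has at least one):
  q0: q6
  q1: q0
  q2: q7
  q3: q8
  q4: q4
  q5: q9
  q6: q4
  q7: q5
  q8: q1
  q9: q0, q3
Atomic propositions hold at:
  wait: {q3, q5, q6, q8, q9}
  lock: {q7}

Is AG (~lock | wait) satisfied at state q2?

Sat(~lock) = {q0, q1, q2, q3, q4, q5, q6, q8, q9}
Sat(~lock | wait) = {q0, q1, q2, q3, q4, q5, q6, q8, q9}
AG (~lock | wait): greatest fixpoint, start Z0 = {q0, q1, q2, q3, q4, q5, q6, q8, q9}, keep only states in Sat with every successor in Z. Z1 = {q0, q1, q3, q4, q5, q6, q8, q9}; fixed.
Sat(AG (~lock | wait)) = {q0, q1, q3, q4, q5, q6, q8, q9}
q2 ∉ Sat(AG (~lock | wait)) = {q0, q1, q3, q4, q5, q6, q8, q9}, so the formula does not hold at q2.

No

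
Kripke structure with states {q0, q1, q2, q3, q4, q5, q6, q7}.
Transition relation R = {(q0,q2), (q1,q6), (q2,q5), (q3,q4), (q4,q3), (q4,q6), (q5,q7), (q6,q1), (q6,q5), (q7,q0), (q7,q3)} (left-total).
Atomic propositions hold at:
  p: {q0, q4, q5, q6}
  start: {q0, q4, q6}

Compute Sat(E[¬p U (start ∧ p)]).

Sat(¬p) = {q1, q2, q3, q7}
Sat(start ∧ p) = {q0, q4, q6}
E[¬p U (start ∧ p)]: least fixpoint, start Z0 = Sat((start ∧ p)) = {q0, q4, q6}, add states in Sat(¬p) with some successor in Z. Z1 = {q0, q1, q3, q4, q6, q7}; fixed.
Sat(E[¬p U (start ∧ p)]) = {q0, q1, q3, q4, q6, q7}

{q0, q1, q3, q4, q6, q7}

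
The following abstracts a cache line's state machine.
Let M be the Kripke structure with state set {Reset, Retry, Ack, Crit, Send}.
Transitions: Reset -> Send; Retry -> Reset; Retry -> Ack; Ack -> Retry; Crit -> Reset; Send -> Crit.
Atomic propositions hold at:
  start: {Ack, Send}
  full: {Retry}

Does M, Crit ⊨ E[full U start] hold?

E[full U start]: least fixpoint, start Z0 = Sat(start) = {Ack, Send}, add states in Sat(full) with some successor in Z. Z1 = {Retry, Ack, Send}; fixed.
Sat(E[full U start]) = {Retry, Ack, Send}
Crit ∉ Sat(E[full U start]) = {Retry, Ack, Send}, so the formula does not hold at Crit.

No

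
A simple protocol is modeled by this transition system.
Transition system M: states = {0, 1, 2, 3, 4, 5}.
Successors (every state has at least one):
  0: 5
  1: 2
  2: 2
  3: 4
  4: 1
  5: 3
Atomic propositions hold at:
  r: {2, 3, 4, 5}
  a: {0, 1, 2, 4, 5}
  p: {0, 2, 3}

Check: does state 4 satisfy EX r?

Sat(EX r) = {s : some successor in {2, 3, 4, 5}} = {0, 1, 2, 3, 5}
4 ∉ Sat(EX r) = {0, 1, 2, 3, 5}, so the formula does not hold at 4.

No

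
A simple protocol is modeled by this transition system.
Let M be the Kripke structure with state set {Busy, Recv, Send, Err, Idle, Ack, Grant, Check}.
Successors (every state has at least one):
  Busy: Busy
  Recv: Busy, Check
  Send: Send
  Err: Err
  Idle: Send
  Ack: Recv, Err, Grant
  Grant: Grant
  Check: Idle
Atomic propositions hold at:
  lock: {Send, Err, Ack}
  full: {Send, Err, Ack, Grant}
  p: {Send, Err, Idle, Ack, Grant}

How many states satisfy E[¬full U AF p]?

7

Sat(¬full) = {Busy, Recv, Idle, Check}
AF p: least fixpoint, start Z0 = {Send, Err, Idle, Ack, Grant}, add states with every successor in Z. Z1 = {Send, Err, Idle, Ack, Grant, Check}; fixed.
Sat(AF p) = {Send, Err, Idle, Ack, Grant, Check}
E[¬full U AF p]: least fixpoint, start Z0 = Sat(AF p) = {Send, Err, Idle, Ack, Grant, Check}, add states in Sat(¬full) with some successor in Z. Z1 = {Recv, Send, Err, Idle, Ack, Grant, Check}; fixed.
Sat(E[¬full U AF p]) = {Recv, Send, Err, Idle, Ack, Grant, Check}
|Sat(E[¬full U AF p])| = |{Recv, Send, Err, Idle, Ack, Grant, Check}| = 7.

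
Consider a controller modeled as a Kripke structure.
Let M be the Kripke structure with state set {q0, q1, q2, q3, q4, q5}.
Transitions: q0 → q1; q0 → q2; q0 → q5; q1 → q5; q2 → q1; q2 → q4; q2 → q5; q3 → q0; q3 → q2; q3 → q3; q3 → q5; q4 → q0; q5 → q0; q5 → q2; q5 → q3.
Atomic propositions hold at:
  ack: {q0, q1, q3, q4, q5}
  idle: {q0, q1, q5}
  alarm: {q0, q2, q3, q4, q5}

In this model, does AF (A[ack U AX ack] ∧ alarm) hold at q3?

No

Sat(AX ack) = {s : every successor in {q0, q1, q3, q4, q5}} = {q1, q2, q4}
A[ack U AX ack]: least fixpoint, start Z0 = Sat(AX ack) = {q1, q2, q4}, add states in Sat(ack) with every successor in Z. Already a fixed point.
Sat(A[ack U AX ack]) = {q1, q2, q4}
Sat(A[ack U AX ack] ∧ alarm) = {q2, q4}
AF (A[ack U AX ack] ∧ alarm): least fixpoint, start Z0 = {q2, q4}, add states with every successor in Z. Already a fixed point.
Sat(AF (A[ack U AX ack] ∧ alarm)) = {q2, q4}
q3 ∉ Sat(AF (A[ack U AX ack] ∧ alarm)) = {q2, q4}, so the formula does not hold at q3.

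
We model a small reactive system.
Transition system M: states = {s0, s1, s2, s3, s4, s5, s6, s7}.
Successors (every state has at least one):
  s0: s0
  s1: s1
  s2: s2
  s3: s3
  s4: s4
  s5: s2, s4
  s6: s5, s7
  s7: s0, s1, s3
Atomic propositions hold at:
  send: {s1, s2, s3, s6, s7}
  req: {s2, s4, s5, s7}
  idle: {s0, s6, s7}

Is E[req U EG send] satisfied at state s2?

EG send: greatest fixpoint, start Z0 = {s1, s2, s3, s6, s7}, keep only states in Sat with some successor in Z. Already a fixed point.
Sat(EG send) = {s1, s2, s3, s6, s7}
E[req U EG send]: least fixpoint, start Z0 = Sat(EG send) = {s1, s2, s3, s6, s7}, add states in Sat(req) with some successor in Z. Z1 = {s1, s2, s3, s5, s6, s7}; fixed.
Sat(E[req U EG send]) = {s1, s2, s3, s5, s6, s7}
s2 ∈ Sat(E[req U EG send]) = {s1, s2, s3, s5, s6, s7}, so the formula holds at s2.

Yes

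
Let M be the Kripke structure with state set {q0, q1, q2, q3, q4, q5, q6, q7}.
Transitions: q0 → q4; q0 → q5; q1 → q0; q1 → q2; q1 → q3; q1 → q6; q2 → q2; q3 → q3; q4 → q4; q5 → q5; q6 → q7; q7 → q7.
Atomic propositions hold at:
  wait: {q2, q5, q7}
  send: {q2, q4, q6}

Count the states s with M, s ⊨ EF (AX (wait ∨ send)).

Sat(wait ∨ send) = {q2, q4, q5, q6, q7}
Sat(AX (wait ∨ send)) = {s : every successor in {q2, q4, q5, q6, q7}} = {q0, q2, q4, q5, q6, q7}
EF (AX (wait ∨ send)): least fixpoint, start Z0 = {q0, q2, q4, q5, q6, q7}, add states with some successor in Z. Z1 = {q0, q1, q2, q4, q5, q6, q7}; fixed.
Sat(EF (AX (wait ∨ send))) = {q0, q1, q2, q4, q5, q6, q7}
|Sat(EF (AX (wait ∨ send)))| = |{q0, q1, q2, q4, q5, q6, q7}| = 7.

7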